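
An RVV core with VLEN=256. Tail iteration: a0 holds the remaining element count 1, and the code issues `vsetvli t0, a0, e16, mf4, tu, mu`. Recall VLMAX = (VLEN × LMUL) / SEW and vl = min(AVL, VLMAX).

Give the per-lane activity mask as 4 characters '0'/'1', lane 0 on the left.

predicate = 1000

VLMAX = VLEN×LMUL/SEW = 256×1/4/16 = 4
vl ← min(1, 4) = 1
bits (lane 0 leftmost): 1000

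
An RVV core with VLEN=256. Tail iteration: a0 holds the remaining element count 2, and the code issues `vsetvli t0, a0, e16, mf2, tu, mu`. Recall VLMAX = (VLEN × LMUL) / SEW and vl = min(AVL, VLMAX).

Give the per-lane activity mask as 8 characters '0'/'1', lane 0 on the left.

lanes per group: 256·1/2/16 = 8
vl = min(AVL, VLMAX) = min(2, 8) = 2
bits (lane 0 leftmost): 11000000

predicate = 11000000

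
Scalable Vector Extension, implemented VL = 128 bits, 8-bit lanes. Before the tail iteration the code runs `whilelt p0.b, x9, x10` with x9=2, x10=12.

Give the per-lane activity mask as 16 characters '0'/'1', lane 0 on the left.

lane count: 128 div 8 = 16
active while 2+j < 12, i.e. j ∈ [0,10) capped at 16 ⇒ 10
bits (lane 0 leftmost): 1111111111000000

predicate = 1111111111000000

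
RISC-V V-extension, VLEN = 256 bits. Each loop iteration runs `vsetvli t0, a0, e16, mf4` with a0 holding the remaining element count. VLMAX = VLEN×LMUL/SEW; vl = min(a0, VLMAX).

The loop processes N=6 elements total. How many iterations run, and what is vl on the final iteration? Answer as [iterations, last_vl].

[iterations, last_vl] = [2, 2]

VLMAX = (256 × 1/4) / 16 = 4 lanes
6 elements at 4/iter → 2 passes, remainder 2 on the last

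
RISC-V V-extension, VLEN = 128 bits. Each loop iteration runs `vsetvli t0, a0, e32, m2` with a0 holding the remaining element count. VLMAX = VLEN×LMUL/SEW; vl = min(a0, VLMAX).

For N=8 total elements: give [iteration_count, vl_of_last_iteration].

[iterations, last_vl] = [1, 8]

VLMAX = VLEN×LMUL/SEW = 128×2/32 = 8
iterations = ceil(8/8) = 1; final-pass vl = 8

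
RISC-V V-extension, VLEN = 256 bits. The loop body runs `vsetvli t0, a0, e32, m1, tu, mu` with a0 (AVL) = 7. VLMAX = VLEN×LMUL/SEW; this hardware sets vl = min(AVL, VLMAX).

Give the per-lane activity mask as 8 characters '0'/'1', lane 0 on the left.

predicate = 11111110

lanes per group: 256·1/32 = 8
vl ← min(7, 8) = 7
bits (lane 0 leftmost): 11111110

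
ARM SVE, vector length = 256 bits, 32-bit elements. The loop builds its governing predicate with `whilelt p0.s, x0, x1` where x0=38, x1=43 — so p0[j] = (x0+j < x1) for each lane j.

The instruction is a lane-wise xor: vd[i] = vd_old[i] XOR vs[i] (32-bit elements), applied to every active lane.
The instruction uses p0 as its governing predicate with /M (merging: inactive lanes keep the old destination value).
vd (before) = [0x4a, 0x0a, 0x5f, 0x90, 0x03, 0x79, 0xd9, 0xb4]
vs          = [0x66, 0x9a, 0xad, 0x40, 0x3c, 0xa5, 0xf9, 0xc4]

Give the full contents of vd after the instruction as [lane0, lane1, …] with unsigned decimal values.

vd = [44, 144, 242, 208, 63, 121, 217, 180]

register lanes = 256/32 = 8
p0[j] = (38+j < 43); true for j=0..4 → 5 lanes set
vd[0] xor(0x4a,0x66) -> 0x2c
vd[1] xor(0x0a,0x9a) -> 0x90
vd[2] xor(0x5f,0xad) -> 0xf2
vd[3] xor(0x90,0x40) -> 0xd0
vd[4] xor(0x03,0x3c) -> 0x3f
vd[5] tail/keep -> 0x79
vd[6] tail/keep -> 0xd9
vd[7] tail/keep -> 0xb4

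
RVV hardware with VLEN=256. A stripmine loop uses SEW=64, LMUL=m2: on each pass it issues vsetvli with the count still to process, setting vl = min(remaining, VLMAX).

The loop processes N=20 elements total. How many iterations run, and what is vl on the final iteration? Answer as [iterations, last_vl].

[iterations, last_vl] = [3, 4]

VLMAX = (256 × 2) / 64 = 8 lanes
N=20: ⌈20/8⌉ = 3 iters; last vl = 20 − 2×8 = 4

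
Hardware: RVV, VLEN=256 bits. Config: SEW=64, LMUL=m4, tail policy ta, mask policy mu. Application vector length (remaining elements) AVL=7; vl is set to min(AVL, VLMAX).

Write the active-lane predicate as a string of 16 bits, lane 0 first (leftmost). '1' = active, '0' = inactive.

predicate = 1111111000000000

VLMAX = VLEN×LMUL/SEW = 256×4/64 = 16
vl ← min(7, 16) = 7
bits (lane 0 leftmost): 1111111000000000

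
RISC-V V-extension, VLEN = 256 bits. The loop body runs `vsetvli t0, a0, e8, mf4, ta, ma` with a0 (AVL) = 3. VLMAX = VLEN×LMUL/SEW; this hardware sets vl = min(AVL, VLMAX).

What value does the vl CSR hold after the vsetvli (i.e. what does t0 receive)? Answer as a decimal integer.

lanes per group: 256·1/4/8 = 8
AVL=3 ≤ VLMAX=8, so vl = 3

vl = 3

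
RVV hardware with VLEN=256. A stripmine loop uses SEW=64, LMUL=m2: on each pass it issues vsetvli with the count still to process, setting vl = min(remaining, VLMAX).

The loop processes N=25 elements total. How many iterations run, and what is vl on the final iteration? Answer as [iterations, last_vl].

lanes per group: 256·2/64 = 8
iterations = ceil(25/8) = 4; final-pass vl = 1

[iterations, last_vl] = [4, 1]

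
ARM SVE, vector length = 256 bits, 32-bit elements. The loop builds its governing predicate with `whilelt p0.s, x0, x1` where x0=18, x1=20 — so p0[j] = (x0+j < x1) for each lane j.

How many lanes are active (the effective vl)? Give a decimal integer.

lane count: 256 div 32 = 8
active while 18+j < 20, i.e. j ∈ [0,2) capped at 8 ⇒ 2

vl = 2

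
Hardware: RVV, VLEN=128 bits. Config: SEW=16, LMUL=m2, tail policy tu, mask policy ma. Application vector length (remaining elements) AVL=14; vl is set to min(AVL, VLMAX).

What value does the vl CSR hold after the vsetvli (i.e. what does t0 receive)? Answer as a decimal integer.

vl = 14

VLMAX = (128 × 2) / 16 = 16 lanes
vl ← min(14, 16) = 14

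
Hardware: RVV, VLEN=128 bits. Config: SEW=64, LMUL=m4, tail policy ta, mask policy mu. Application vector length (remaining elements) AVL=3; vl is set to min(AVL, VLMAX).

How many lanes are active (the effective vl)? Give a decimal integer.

VLMAX = (128 × 4) / 64 = 8 lanes
AVL=3 ≤ VLMAX=8, so vl = 3

vl = 3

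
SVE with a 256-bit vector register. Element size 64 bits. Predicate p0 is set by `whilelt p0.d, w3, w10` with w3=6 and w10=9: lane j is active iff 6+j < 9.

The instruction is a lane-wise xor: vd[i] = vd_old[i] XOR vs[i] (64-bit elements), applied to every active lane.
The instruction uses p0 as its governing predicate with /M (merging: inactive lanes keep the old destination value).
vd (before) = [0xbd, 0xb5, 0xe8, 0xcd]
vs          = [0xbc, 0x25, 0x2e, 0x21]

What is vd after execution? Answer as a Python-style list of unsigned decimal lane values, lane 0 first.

lane count: 256 div 64 = 4
whilelt: lane j active iff 6+j < 9 → j < 3 → 3 active
  i=0: xor(0xbd,0xbc) → 1
  i=1: xor(0xb5,0x25) → 144
  i=2: xor(0xe8,0x2e) → 198
  i=3: tail/keep → 205

vd = [1, 144, 198, 205]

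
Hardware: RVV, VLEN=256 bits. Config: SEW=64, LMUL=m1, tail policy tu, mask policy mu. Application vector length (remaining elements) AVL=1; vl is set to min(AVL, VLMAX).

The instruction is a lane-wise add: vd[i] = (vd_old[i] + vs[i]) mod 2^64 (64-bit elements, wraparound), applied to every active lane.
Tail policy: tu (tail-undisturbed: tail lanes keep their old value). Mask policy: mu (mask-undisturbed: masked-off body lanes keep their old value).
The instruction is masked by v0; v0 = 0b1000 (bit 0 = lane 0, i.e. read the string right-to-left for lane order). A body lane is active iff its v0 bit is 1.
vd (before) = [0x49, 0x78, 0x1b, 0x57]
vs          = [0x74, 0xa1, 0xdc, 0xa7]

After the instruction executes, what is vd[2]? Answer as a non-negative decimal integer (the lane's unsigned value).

lanes per group: 256·1/64 = 4
vl = min(AVL, VLMAX) = min(1, 4) = 1
lane  0: mask-off/keep ⇒ 0x49
lane  1: tail/keep ⇒ 0x78
lane  2: tail/keep ⇒ 0x1b
lane  3: tail/keep ⇒ 0x57

vd[2] = 27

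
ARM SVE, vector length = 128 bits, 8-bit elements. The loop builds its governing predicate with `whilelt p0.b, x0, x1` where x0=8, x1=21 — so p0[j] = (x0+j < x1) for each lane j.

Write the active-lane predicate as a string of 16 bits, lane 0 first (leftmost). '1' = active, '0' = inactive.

128-bit reg / 8-bit elem → 16 lanes
active while 8+j < 21, i.e. j ∈ [0,13) capped at 16 ⇒ 13
bits (lane 0 leftmost): 1111111111111000

predicate = 1111111111111000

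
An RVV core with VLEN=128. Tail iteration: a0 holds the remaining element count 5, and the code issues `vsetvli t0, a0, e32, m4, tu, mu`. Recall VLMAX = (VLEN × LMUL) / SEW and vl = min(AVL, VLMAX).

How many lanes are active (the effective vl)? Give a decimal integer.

lanes per group: 128·4/32 = 16
vl = min(AVL, VLMAX) = min(5, 16) = 5

vl = 5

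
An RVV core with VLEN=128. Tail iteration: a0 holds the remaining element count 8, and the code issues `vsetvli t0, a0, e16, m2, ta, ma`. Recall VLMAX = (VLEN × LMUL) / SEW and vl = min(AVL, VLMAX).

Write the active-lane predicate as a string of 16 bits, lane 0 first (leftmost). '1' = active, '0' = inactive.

VLMAX = (128 × 2) / 16 = 16 lanes
vl ← min(8, 16) = 8
bits (lane 0 leftmost): 1111111100000000

predicate = 1111111100000000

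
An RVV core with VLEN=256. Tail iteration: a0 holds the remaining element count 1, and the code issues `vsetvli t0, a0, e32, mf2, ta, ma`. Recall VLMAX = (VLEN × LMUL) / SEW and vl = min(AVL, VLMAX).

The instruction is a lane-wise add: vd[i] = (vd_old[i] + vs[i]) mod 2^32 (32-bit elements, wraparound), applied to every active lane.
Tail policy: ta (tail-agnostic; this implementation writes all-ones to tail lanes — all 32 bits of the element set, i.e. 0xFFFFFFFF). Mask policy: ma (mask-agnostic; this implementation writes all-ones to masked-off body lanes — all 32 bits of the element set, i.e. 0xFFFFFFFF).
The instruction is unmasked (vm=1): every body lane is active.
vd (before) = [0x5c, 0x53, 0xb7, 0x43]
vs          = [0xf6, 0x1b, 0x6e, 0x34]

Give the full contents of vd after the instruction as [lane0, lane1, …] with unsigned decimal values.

VLMAX = (256 × 1/2) / 32 = 4 lanes
AVL=1 ≤ VLMAX=4, so vl = 1
  i=0: add(0x5c,0xf6) → 338
  i=1: tail/ones → 4294967295
  i=2: tail/ones → 4294967295
  i=3: tail/ones → 4294967295

vd = [338, 4294967295, 4294967295, 4294967295]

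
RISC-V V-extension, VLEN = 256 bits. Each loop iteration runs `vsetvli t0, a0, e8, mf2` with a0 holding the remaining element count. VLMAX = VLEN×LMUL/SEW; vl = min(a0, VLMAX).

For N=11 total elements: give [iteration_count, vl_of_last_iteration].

VLMAX = (256 × 1/2) / 8 = 16 lanes
N=11: ⌈11/16⌉ = 1 iters; last vl = 11 − 0×16 = 11

[iterations, last_vl] = [1, 11]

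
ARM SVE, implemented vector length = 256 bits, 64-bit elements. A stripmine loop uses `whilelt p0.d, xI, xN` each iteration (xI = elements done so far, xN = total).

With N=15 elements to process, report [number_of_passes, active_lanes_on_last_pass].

register lanes = 256/64 = 4
N=15: ⌈15/4⌉ = 4 iters; last vl = 15 − 3×4 = 3

[iterations, last_vl] = [4, 3]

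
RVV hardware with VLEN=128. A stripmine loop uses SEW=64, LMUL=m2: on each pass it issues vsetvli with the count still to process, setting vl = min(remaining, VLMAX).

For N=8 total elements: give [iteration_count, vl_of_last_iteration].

VLMAX = (128 × 2) / 64 = 4 lanes
iterations = ceil(8/4) = 2; final-pass vl = 4

[iterations, last_vl] = [2, 4]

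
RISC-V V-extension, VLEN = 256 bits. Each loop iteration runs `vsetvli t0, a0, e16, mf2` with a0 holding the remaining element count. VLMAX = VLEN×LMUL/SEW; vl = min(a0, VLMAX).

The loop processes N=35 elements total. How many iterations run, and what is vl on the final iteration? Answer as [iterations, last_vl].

VLMAX = VLEN×LMUL/SEW = 256×1/2/16 = 8
iterations = ceil(35/8) = 5; final-pass vl = 3

[iterations, last_vl] = [5, 3]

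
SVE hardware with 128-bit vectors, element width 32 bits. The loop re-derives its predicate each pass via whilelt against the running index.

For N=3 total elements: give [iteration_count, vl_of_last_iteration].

register lanes = 128/32 = 4
N=3: ⌈3/4⌉ = 1 iters; last vl = 3 − 0×4 = 3

[iterations, last_vl] = [1, 3]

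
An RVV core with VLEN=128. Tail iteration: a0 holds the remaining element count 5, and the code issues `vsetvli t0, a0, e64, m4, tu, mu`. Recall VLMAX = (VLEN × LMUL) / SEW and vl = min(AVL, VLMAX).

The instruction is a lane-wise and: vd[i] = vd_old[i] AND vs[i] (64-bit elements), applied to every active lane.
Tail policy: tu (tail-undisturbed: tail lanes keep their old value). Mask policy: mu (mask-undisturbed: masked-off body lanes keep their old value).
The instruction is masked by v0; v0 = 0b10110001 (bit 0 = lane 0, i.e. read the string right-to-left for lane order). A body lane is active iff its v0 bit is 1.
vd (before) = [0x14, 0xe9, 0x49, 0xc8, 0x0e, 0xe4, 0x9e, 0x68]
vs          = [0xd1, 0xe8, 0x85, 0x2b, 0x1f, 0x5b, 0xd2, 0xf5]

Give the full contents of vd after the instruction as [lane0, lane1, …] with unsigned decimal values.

vd = [16, 233, 73, 200, 14, 228, 158, 104]

VLMAX = VLEN×LMUL/SEW = 128×4/64 = 8
vl ← min(5, 8) = 5
  i=0: and(0x14,0xd1) → 16
  i=1: mask-off/keep → 233
  i=2: mask-off/keep → 73
  i=3: mask-off/keep → 200
  i=4: and(0x0e,0x1f) → 14
  i=5: tail/keep → 228
  i=6: tail/keep → 158
  i=7: tail/keep → 104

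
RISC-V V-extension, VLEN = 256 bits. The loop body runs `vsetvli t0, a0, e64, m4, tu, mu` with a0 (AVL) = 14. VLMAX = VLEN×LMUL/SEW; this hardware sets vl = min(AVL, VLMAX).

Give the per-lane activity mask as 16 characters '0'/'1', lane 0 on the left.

predicate = 1111111111111100

VLMAX = (256 × 4) / 64 = 16 lanes
vl = min(AVL, VLMAX) = min(14, 16) = 14
bits (lane 0 leftmost): 1111111111111100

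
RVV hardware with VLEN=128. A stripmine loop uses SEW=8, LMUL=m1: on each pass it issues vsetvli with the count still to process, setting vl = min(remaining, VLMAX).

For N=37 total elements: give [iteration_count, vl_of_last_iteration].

VLMAX = VLEN×LMUL/SEW = 128×1/8 = 16
N=37: ⌈37/16⌉ = 3 iters; last vl = 37 − 2×16 = 5

[iterations, last_vl] = [3, 5]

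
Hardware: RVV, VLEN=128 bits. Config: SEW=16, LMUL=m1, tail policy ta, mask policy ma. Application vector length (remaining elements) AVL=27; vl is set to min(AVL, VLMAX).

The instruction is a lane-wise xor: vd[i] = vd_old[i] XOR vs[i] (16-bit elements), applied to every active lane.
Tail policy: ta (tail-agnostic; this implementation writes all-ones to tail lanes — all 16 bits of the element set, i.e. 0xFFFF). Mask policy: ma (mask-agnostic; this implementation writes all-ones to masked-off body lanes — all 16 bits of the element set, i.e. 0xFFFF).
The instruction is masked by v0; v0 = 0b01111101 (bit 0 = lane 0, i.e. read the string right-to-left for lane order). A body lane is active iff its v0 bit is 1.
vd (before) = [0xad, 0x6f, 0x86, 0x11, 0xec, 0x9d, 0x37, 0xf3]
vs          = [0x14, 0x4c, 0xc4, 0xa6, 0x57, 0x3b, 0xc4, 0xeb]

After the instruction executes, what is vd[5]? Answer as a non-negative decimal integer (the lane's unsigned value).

vd[5] = 166

VLMAX = VLEN×LMUL/SEW = 128×1/16 = 8
vl = min(AVL, VLMAX) = min(27, 8) = 8
vd[0] xor(0xad,0x14) -> 0xb9
vd[1] mask-off/ones -> 0xffff
vd[2] xor(0x86,0xc4) -> 0x42
vd[3] xor(0x11,0xa6) -> 0xb7
vd[4] xor(0xec,0x57) -> 0xbb
vd[5] xor(0x9d,0x3b) -> 0xa6
vd[6] xor(0x37,0xc4) -> 0xf3
vd[7] mask-off/ones -> 0xffff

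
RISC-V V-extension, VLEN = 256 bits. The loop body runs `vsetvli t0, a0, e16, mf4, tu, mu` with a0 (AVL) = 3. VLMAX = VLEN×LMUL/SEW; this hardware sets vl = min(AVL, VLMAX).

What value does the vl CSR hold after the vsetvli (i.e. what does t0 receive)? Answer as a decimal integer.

VLMAX = VLEN×LMUL/SEW = 256×1/4/16 = 4
AVL=3 ≤ VLMAX=4, so vl = 3

vl = 3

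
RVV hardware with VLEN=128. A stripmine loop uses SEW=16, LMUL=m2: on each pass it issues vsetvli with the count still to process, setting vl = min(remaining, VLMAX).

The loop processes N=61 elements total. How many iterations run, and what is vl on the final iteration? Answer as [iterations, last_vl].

VLMAX = VLEN×LMUL/SEW = 128×2/16 = 16
N=61: ⌈61/16⌉ = 4 iters; last vl = 61 − 3×16 = 13

[iterations, last_vl] = [4, 13]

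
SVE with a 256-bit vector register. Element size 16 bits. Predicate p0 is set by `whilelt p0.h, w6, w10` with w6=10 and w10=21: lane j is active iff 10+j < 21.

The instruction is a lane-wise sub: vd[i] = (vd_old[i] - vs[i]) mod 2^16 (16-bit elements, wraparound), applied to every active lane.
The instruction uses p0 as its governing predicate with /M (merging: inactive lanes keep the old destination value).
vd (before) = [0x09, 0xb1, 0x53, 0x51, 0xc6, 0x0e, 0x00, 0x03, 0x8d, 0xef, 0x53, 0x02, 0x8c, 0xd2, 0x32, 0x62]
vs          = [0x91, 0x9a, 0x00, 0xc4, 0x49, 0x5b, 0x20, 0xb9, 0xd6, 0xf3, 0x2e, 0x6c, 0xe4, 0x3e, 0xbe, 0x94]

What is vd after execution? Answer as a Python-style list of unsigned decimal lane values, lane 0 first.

256-bit reg / 16-bit elem → 16 lanes
p0[j] = (10+j < 21); true for j=0..10 → 11 lanes set
vd[0] sub(0x09,0x91) -> 0xff78
vd[1] sub(0xb1,0x9a) -> 0x17
vd[2] sub(0x53,0x00) -> 0x53
vd[3] sub(0x51,0xc4) -> 0xff8d
vd[4] sub(0xc6,0x49) -> 0x7d
vd[5] sub(0x0e,0x5b) -> 0xffb3
vd[6] sub(0x00,0x20) -> 0xffe0
vd[7] sub(0x03,0xb9) -> 0xff4a
vd[8] sub(0x8d,0xd6) -> 0xffb7
vd[9] sub(0xef,0xf3) -> 0xfffc
vd[10] sub(0x53,0x2e) -> 0x25
vd[11] tail/keep -> 0x02
vd[12] tail/keep -> 0x8c
vd[13] tail/keep -> 0xd2
vd[14] tail/keep -> 0x32
vd[15] tail/keep -> 0x62

vd = [65400, 23, 83, 65421, 125, 65459, 65504, 65354, 65463, 65532, 37, 2, 140, 210, 50, 98]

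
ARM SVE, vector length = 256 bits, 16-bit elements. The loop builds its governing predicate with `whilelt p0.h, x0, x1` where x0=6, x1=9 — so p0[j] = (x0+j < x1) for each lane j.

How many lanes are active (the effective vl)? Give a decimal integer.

vl = 3

lane count: 256 div 16 = 16
p0[j] = (6+j < 9); true for j=0..2 → 3 lanes set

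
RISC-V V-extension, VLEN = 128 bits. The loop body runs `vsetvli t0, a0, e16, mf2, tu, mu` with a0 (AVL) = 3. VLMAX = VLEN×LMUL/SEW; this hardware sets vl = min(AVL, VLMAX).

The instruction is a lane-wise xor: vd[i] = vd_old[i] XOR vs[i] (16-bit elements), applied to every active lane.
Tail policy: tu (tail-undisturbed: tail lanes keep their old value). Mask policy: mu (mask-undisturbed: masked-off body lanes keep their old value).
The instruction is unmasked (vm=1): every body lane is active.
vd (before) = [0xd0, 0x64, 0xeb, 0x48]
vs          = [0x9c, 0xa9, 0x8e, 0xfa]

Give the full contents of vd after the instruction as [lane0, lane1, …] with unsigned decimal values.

vd = [76, 205, 101, 72]

VLMAX = (128 × 1/2) / 16 = 4 lanes
AVL=3 ≤ VLMAX=4, so vl = 3
  i=0: xor(0xd0,0x9c) → 76
  i=1: xor(0x64,0xa9) → 205
  i=2: xor(0xeb,0x8e) → 101
  i=3: tail/keep → 72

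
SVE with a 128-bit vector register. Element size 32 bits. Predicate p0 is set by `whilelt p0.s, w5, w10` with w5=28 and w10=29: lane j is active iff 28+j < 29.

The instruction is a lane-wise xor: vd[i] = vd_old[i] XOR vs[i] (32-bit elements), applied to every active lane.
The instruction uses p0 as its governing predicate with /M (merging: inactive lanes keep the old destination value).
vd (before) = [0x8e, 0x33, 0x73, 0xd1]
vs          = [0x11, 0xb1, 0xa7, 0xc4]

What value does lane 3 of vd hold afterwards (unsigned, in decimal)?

lane count: 128 div 32 = 4
p0[j] = (28+j < 29); true for j=0..0 → 1 lanes set
[0] xor(0x8e,0x11) = 0x9f
[1] tail/keep = 0x33
[2] tail/keep = 0x73
[3] tail/keep = 0xd1

vd[3] = 209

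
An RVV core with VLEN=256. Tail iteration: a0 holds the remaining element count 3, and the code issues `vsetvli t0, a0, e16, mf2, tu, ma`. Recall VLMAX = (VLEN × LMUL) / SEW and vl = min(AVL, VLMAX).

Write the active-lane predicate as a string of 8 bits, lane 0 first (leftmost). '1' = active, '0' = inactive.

predicate = 11100000

VLMAX = VLEN×LMUL/SEW = 256×1/2/16 = 8
AVL=3 ≤ VLMAX=8, so vl = 3
bits (lane 0 leftmost): 11100000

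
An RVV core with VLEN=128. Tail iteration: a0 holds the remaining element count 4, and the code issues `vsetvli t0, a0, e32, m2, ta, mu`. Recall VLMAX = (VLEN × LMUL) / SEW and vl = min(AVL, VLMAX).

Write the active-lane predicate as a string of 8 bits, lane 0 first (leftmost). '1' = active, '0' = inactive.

predicate = 11110000

VLMAX = (128 × 2) / 32 = 8 lanes
vl = min(AVL, VLMAX) = min(4, 8) = 4
bits (lane 0 leftmost): 11110000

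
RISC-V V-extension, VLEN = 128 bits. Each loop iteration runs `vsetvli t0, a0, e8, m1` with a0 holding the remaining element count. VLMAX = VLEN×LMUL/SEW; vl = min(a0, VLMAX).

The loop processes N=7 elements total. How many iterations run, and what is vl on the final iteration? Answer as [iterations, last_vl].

[iterations, last_vl] = [1, 7]

VLMAX = VLEN×LMUL/SEW = 128×1/8 = 16
iterations = ceil(7/16) = 1; final-pass vl = 7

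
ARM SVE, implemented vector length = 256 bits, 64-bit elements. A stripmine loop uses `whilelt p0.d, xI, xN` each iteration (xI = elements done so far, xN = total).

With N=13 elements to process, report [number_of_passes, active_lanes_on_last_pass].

[iterations, last_vl] = [4, 1]

lane count: 256 div 64 = 4
13 elements at 4/iter → 4 passes, remainder 1 on the last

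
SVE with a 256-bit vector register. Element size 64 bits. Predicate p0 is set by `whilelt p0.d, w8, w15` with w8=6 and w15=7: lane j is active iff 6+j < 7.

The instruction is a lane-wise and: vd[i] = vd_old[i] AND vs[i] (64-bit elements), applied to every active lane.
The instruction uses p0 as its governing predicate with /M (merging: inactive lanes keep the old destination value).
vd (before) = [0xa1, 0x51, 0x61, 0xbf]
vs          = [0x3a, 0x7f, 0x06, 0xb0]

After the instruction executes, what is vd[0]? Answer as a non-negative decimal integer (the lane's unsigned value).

256-bit reg / 64-bit elem → 4 lanes
whilelt: lane j active iff 6+j < 7 → j < 1 → 1 active
  i=0: and(0xa1,0x3a) → 32
  i=1: tail/keep → 81
  i=2: tail/keep → 97
  i=3: tail/keep → 191

vd[0] = 32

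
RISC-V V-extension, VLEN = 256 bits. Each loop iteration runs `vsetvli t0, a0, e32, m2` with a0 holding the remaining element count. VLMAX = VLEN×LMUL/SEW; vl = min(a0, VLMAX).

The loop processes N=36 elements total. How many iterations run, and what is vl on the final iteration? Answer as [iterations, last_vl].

[iterations, last_vl] = [3, 4]

VLMAX = (256 × 2) / 32 = 16 lanes
36 elements at 16/iter → 3 passes, remainder 4 on the last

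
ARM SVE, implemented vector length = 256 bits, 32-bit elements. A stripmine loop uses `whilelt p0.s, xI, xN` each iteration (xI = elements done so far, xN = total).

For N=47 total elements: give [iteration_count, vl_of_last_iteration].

lane count: 256 div 32 = 8
47 elements at 8/iter → 6 passes, remainder 7 on the last

[iterations, last_vl] = [6, 7]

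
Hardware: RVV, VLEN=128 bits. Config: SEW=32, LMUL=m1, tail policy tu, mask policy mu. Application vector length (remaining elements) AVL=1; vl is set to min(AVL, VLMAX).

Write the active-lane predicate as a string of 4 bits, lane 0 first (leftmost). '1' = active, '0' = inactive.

predicate = 1000

VLMAX = (128 × 1) / 32 = 4 lanes
vl = min(AVL, VLMAX) = min(1, 4) = 1
bits (lane 0 leftmost): 1000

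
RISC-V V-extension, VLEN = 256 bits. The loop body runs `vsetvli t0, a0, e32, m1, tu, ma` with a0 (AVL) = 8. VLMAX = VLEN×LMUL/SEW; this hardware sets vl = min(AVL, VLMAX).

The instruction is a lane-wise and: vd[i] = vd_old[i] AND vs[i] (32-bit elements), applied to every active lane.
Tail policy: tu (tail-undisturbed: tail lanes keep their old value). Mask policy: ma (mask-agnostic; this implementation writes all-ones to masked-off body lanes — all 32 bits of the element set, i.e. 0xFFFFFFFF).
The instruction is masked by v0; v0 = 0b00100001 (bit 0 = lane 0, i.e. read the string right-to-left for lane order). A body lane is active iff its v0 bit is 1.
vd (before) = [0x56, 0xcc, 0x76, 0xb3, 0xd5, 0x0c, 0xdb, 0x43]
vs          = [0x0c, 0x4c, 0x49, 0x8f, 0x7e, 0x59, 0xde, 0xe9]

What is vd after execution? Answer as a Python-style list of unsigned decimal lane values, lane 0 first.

vd = [4, 4294967295, 4294967295, 4294967295, 4294967295, 8, 4294967295, 4294967295]

VLMAX = VLEN×LMUL/SEW = 256×1/32 = 8
vl ← min(8, 8) = 8
vd[0] and(0x56,0x0c) -> 0x04
vd[1] mask-off/ones -> 0xffffffff
vd[2] mask-off/ones -> 0xffffffff
vd[3] mask-off/ones -> 0xffffffff
vd[4] mask-off/ones -> 0xffffffff
vd[5] and(0x0c,0x59) -> 0x08
vd[6] mask-off/ones -> 0xffffffff
vd[7] mask-off/ones -> 0xffffffff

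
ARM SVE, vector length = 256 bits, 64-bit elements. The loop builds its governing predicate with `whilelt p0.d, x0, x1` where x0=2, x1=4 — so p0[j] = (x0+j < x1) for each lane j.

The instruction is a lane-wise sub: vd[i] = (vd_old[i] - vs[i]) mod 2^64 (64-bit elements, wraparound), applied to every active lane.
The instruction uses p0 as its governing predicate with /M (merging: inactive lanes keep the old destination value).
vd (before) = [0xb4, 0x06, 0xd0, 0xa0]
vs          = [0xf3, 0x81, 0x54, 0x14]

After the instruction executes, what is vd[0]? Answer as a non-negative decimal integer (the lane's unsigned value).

vd[0] = 18446744073709551553

register lanes = 256/64 = 4
active while 2+j < 4, i.e. j ∈ [0,2) capped at 4 ⇒ 2
[0] sub(0xb4,0xf3) = 0xffffffffffffffc1
[1] sub(0x06,0x81) = 0xffffffffffffff85
[2] tail/keep = 0xd0
[3] tail/keep = 0xa0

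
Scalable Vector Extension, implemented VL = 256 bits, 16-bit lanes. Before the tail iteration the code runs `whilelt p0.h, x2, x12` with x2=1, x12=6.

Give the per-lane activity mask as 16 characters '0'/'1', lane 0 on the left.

predicate = 1111100000000000

256-bit reg / 16-bit elem → 16 lanes
whilelt: lane j active iff 1+j < 6 → j < 5 → 5 active
bits (lane 0 leftmost): 1111100000000000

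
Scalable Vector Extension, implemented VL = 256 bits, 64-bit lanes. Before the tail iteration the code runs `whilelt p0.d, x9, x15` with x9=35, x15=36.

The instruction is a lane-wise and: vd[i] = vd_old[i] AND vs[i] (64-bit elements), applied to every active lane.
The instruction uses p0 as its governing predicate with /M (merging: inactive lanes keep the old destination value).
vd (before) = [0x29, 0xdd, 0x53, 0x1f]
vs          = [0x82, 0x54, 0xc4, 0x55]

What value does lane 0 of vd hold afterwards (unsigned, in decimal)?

vd[0] = 0

register lanes = 256/64 = 4
whilelt: lane j active iff 35+j < 36 → j < 1 → 1 active
lane  0: and(0x29,0x82) ⇒ 0x00
lane  1: tail/keep ⇒ 0xdd
lane  2: tail/keep ⇒ 0x53
lane  3: tail/keep ⇒ 0x1f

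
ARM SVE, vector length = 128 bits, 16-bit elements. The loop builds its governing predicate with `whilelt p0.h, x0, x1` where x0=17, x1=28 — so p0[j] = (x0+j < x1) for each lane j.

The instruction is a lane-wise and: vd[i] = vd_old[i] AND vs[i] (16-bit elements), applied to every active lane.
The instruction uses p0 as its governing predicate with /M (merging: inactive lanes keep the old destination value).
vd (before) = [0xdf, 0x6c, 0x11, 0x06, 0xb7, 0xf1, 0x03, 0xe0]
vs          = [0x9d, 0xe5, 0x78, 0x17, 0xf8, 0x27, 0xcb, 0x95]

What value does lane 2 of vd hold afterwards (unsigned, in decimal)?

128-bit reg / 16-bit elem → 8 lanes
active while 17+j < 28, i.e. j ∈ [0,11) capped at 8 ⇒ 8
vd[0] and(0xdf,0x9d) -> 0x9d
vd[1] and(0x6c,0xe5) -> 0x64
vd[2] and(0x11,0x78) -> 0x10
vd[3] and(0x06,0x17) -> 0x06
vd[4] and(0xb7,0xf8) -> 0xb0
vd[5] and(0xf1,0x27) -> 0x21
vd[6] and(0x03,0xcb) -> 0x03
vd[7] and(0xe0,0x95) -> 0x80

vd[2] = 16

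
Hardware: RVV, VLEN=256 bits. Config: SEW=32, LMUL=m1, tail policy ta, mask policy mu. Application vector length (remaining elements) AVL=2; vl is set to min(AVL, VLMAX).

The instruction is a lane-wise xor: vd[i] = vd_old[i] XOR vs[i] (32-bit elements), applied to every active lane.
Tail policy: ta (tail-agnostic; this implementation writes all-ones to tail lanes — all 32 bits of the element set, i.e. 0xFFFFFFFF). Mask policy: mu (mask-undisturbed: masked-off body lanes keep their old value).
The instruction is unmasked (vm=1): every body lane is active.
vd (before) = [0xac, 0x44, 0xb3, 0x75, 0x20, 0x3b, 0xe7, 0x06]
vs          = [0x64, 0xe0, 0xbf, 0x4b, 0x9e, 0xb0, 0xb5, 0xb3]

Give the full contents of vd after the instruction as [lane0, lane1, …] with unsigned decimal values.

lanes per group: 256·1/32 = 8
vl ← min(2, 8) = 2
vd[0] xor(0xac,0x64) -> 0xc8
vd[1] xor(0x44,0xe0) -> 0xa4
vd[2] tail/ones -> 0xffffffff
vd[3] tail/ones -> 0xffffffff
vd[4] tail/ones -> 0xffffffff
vd[5] tail/ones -> 0xffffffff
vd[6] tail/ones -> 0xffffffff
vd[7] tail/ones -> 0xffffffff

vd = [200, 164, 4294967295, 4294967295, 4294967295, 4294967295, 4294967295, 4294967295]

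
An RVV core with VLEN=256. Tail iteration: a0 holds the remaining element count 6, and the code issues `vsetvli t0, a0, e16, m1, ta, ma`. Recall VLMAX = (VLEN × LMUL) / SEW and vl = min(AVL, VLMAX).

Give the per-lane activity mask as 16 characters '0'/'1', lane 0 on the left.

predicate = 1111110000000000

VLMAX = VLEN×LMUL/SEW = 256×1/16 = 16
AVL=6 ≤ VLMAX=16, so vl = 6
bits (lane 0 leftmost): 1111110000000000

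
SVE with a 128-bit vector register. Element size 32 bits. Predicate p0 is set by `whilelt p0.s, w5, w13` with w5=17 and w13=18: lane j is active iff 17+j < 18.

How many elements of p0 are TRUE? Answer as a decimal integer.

vl = 1

128-bit reg / 32-bit elem → 4 lanes
p0[j] = (17+j < 18); true for j=0..0 → 1 lanes set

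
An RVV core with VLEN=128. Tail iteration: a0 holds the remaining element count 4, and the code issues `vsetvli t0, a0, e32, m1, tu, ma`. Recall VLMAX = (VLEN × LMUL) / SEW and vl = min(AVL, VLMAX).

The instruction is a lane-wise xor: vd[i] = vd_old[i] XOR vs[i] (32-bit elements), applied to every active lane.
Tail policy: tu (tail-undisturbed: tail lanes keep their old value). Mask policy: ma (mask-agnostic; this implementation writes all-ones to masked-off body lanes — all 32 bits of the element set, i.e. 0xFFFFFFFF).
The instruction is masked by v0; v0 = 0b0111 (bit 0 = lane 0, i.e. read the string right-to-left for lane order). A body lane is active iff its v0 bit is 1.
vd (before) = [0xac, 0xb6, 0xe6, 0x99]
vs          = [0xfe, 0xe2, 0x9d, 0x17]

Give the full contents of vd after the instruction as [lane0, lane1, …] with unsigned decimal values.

VLMAX = (128 × 1) / 32 = 4 lanes
vl ← min(4, 4) = 4
[0] xor(0xac,0xfe) = 0x52
[1] xor(0xb6,0xe2) = 0x54
[2] xor(0xe6,0x9d) = 0x7b
[3] mask-off/ones = 0xffffffff

vd = [82, 84, 123, 4294967295]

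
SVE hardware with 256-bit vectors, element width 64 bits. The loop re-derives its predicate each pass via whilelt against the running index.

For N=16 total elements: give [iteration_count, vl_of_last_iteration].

[iterations, last_vl] = [4, 4]

register lanes = 256/64 = 4
iterations = ceil(16/4) = 4; final-pass vl = 4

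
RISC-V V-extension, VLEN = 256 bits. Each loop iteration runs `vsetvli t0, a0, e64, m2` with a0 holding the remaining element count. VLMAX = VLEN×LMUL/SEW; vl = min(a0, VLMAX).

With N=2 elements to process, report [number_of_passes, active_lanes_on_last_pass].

VLMAX = (256 × 2) / 64 = 8 lanes
iterations = ceil(2/8) = 1; final-pass vl = 2

[iterations, last_vl] = [1, 2]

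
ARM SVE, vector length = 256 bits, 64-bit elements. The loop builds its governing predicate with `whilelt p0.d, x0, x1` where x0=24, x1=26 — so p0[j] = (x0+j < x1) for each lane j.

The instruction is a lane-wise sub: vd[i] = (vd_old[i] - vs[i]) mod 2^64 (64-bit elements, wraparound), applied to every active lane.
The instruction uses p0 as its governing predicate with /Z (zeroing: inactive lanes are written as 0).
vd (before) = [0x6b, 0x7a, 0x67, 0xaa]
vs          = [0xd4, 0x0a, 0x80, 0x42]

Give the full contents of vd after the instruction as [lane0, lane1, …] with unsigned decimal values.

vd = [18446744073709551511, 112, 0, 0]

lane count: 256 div 64 = 4
whilelt: lane j active iff 24+j < 26 → j < 2 → 2 active
lane  0: sub(0x6b,0xd4) ⇒ 0xffffffffffffff97
lane  1: sub(0x7a,0x0a) ⇒ 0x70
lane  2: tail/zero ⇒ 0x00
lane  3: tail/zero ⇒ 0x00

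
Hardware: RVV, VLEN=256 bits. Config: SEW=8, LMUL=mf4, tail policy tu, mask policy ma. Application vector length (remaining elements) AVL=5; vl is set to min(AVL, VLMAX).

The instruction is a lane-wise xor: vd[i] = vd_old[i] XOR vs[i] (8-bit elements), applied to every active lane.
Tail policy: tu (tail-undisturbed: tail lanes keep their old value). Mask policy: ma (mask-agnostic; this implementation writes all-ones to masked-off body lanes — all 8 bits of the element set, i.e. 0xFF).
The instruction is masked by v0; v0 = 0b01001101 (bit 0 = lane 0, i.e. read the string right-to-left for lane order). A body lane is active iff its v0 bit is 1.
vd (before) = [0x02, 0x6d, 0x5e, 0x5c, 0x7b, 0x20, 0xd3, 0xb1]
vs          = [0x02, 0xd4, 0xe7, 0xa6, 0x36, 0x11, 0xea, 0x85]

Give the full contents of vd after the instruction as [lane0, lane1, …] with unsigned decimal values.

VLMAX = (256 × 1/4) / 8 = 8 lanes
AVL=5 ≤ VLMAX=8, so vl = 5
vd[0] xor(0x02,0x02) -> 0x00
vd[1] mask-off/ones -> 0xff
vd[2] xor(0x5e,0xe7) -> 0xb9
vd[3] xor(0x5c,0xa6) -> 0xfa
vd[4] mask-off/ones -> 0xff
vd[5] tail/keep -> 0x20
vd[6] tail/keep -> 0xd3
vd[7] tail/keep -> 0xb1

vd = [0, 255, 185, 250, 255, 32, 211, 177]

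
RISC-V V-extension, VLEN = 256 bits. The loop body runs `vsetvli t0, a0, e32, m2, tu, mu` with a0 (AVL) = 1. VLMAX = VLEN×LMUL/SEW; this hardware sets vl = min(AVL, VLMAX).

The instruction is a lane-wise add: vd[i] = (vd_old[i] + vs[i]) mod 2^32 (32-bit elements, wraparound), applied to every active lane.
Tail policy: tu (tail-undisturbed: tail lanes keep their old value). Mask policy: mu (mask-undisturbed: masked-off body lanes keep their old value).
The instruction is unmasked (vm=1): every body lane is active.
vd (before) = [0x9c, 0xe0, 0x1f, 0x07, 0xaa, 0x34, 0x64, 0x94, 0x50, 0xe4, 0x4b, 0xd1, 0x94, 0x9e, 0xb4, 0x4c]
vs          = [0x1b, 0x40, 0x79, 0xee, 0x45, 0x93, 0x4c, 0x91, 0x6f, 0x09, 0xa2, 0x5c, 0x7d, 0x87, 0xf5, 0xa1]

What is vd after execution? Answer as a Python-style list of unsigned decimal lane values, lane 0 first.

VLMAX = VLEN×LMUL/SEW = 256×2/32 = 16
vl = min(AVL, VLMAX) = min(1, 16) = 1
[0] add(0x9c,0x1b) = 0xb7
[1] tail/keep = 0xe0
[2] tail/keep = 0x1f
[3] tail/keep = 0x07
[4] tail/keep = 0xaa
[5] tail/keep = 0x34
[6] tail/keep = 0x64
[7] tail/keep = 0x94
[8] tail/keep = 0x50
[9] tail/keep = 0xe4
[10] tail/keep = 0x4b
[11] tail/keep = 0xd1
[12] tail/keep = 0x94
[13] tail/keep = 0x9e
[14] tail/keep = 0xb4
[15] tail/keep = 0x4c

vd = [183, 224, 31, 7, 170, 52, 100, 148, 80, 228, 75, 209, 148, 158, 180, 76]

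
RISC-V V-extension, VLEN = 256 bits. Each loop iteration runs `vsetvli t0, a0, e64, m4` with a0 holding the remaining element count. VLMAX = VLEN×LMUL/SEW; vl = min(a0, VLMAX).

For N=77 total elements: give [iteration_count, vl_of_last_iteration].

VLMAX = (256 × 4) / 64 = 16 lanes
iterations = ceil(77/16) = 5; final-pass vl = 13

[iterations, last_vl] = [5, 13]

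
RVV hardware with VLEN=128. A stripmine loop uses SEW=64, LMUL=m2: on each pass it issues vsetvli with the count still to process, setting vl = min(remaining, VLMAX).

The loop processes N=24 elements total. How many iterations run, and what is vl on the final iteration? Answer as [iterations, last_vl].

VLMAX = (128 × 2) / 64 = 4 lanes
iterations = ceil(24/4) = 6; final-pass vl = 4

[iterations, last_vl] = [6, 4]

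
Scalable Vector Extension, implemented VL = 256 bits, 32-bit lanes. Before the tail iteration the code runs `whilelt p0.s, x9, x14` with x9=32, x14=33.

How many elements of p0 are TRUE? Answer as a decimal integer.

vl = 1

register lanes = 256/32 = 8
p0[j] = (32+j < 33); true for j=0..0 → 1 lanes set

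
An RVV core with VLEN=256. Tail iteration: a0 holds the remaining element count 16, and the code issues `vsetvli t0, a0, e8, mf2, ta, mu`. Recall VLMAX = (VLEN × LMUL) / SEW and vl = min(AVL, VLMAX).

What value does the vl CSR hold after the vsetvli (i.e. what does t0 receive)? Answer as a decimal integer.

VLMAX = VLEN×LMUL/SEW = 256×1/2/8 = 16
vl = min(AVL, VLMAX) = min(16, 16) = 16

vl = 16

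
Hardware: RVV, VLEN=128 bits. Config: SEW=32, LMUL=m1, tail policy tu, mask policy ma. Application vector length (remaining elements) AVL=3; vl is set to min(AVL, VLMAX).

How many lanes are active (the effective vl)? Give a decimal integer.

vl = 3

lanes per group: 128·1/32 = 4
vl ← min(3, 4) = 3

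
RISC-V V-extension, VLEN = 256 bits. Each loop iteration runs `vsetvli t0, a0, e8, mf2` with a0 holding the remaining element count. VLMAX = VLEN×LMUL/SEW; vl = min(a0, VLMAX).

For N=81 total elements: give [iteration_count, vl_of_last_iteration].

VLMAX = (256 × 1/2) / 8 = 16 lanes
81 elements at 16/iter → 6 passes, remainder 1 on the last

[iterations, last_vl] = [6, 1]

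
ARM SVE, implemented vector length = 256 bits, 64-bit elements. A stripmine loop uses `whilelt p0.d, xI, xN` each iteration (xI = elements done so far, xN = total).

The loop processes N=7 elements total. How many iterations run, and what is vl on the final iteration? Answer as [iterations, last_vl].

[iterations, last_vl] = [2, 3]

register lanes = 256/64 = 4
N=7: ⌈7/4⌉ = 2 iters; last vl = 7 − 1×4 = 3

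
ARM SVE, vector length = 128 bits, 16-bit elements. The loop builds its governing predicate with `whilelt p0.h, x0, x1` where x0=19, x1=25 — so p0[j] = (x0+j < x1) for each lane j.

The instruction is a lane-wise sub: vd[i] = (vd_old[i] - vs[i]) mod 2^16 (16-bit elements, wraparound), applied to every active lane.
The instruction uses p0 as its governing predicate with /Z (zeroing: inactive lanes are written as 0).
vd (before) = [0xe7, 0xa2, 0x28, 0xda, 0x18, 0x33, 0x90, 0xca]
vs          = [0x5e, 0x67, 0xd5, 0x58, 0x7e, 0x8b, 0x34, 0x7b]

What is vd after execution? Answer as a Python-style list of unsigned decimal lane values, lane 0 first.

lane count: 128 div 16 = 8
p0[j] = (19+j < 25); true for j=0..5 → 6 lanes set
[0] sub(0xe7,0x5e) = 0x89
[1] sub(0xa2,0x67) = 0x3b
[2] sub(0x28,0xd5) = 0xff53
[3] sub(0xda,0x58) = 0x82
[4] sub(0x18,0x7e) = 0xff9a
[5] sub(0x33,0x8b) = 0xffa8
[6] tail/zero = 0x00
[7] tail/zero = 0x00

vd = [137, 59, 65363, 130, 65434, 65448, 0, 0]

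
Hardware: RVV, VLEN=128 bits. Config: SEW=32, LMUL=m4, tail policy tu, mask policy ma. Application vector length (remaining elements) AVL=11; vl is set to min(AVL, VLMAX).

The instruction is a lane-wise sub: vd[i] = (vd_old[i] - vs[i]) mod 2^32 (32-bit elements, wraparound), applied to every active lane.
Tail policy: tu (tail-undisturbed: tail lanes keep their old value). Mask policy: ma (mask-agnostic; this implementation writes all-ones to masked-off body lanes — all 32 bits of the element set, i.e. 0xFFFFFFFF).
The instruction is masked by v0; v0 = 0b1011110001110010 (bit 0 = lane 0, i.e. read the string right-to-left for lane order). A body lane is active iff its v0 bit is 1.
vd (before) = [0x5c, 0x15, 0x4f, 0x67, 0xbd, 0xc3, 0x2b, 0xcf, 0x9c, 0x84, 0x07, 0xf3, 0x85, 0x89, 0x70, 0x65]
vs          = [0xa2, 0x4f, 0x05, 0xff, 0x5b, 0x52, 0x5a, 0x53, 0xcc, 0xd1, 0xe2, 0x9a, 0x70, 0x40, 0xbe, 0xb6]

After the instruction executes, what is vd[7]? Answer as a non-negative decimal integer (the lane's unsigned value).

vd[7] = 4294967295

lanes per group: 128·4/32 = 16
vl = min(AVL, VLMAX) = min(11, 16) = 11
lane  0: mask-off/ones ⇒ 0xffffffff
lane  1: sub(0x15,0x4f) ⇒ 0xffffffc6
lane  2: mask-off/ones ⇒ 0xffffffff
lane  3: mask-off/ones ⇒ 0xffffffff
lane  4: sub(0xbd,0x5b) ⇒ 0x62
lane  5: sub(0xc3,0x52) ⇒ 0x71
lane  6: sub(0x2b,0x5a) ⇒ 0xffffffd1
lane  7: mask-off/ones ⇒ 0xffffffff
lane  8: mask-off/ones ⇒ 0xffffffff
lane  9: mask-off/ones ⇒ 0xffffffff
lane 10: sub(0x07,0xe2) ⇒ 0xffffff25
lane 11: tail/keep ⇒ 0xf3
lane 12: tail/keep ⇒ 0x85
lane 13: tail/keep ⇒ 0x89
lane 14: tail/keep ⇒ 0x70
lane 15: tail/keep ⇒ 0x65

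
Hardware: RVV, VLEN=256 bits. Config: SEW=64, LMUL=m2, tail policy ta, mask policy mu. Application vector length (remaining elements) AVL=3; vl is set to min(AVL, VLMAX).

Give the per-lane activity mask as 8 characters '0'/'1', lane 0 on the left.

predicate = 11100000

VLMAX = VLEN×LMUL/SEW = 256×2/64 = 8
vl ← min(3, 8) = 3
bits (lane 0 leftmost): 11100000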